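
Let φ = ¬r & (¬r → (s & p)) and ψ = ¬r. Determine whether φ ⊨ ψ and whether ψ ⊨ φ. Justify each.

(→) Assume the antecedent. If p is true, the antecedent forces (p = T, s = T, r = F), and ¬r holds there. If p is false, the antecedent cannot hold. Either way ¬r holds.

(←) This fails. Under p = F, s = F, r = F, the left side is false but the right side is true.

Not equivalent: only (⇒) holds.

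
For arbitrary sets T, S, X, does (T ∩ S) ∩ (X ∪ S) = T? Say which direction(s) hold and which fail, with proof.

Forward inclusion. Let x ∈ (T ∩ S) ∩ (X ∪ S). Then either x ∈ T ∩ S and x ∉ X; or x ∈ T ∩ S ∩ X. In each case x ∈ T, so (T ∩ S) ∩ (X ∪ S) ⊆ T.

Reverse inclusion. This inclusion fails. Take T = {1}, S = ∅, X = ∅; then 1 ∈ T but 1 ∉ (T ∩ S) ∩ (X ∪ S).

(⊆) holds; (⊇) fails.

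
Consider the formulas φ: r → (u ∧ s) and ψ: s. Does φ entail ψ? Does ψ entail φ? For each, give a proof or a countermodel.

Both directions fail.

[⇒] This fails. Under r = F, s = F, u = F, the left side is true but the right side is false.

[⇐] This fails. Under r = T, s = T, u = F, the left side is false but the right side is true.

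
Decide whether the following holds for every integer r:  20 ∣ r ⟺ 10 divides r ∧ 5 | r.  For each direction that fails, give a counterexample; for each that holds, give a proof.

[⇒] If 20 ∣ r, write r = 20q. Since 20 = 2·10, r = 10·(2q), so 10 ∣ r; and since 20 = 4·5, r = 5·(4q), so 5 ∣ r.

[⇐] This fails: take r = 10. Both 10 ∣ 10 and 5 ∣ 10, yet 10 is not a multiple of 20 (since 10 = 0·20 + 10), so 20 ∤ 10.

The forward direction holds; the converse fails.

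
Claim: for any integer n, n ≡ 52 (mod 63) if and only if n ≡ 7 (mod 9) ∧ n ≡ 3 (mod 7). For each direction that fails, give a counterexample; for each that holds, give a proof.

Both directions hold.

[⇒] Suppose n ≡ 52 (mod 63); write n = 63j + 52. Since 9 ∣ 63, reducing mod 9 gives n ≡ 52 ≡ 7 (mod 9); since 7 ∣ 63, reducing mod 7 gives n ≡ 52 ≡ 3 (mod 7).

[⇐] Conversely, if n ≡ 7 (mod 9) and n ≡ 3 (mod 7), then by the Chinese remainder theorem n ≡ 52 (mod 63). This is exactly n ≡ 52 (mod 63).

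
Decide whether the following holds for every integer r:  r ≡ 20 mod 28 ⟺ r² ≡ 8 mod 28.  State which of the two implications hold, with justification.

The forward direction holds; the converse fails.

(→) Suppose r ≡ 20 mod 28. Write r = 28j + 20. Then (28j + 20)² = 784j² + 1120j + 400 = 28(28j² + 40j + 14) + 8, so r² ≡ 8 (mod 28).

(←) This fails: take r = 6. Then 6² = 36 ≡ 8 (mod 28), yet 6 ≡ 6 (mod 28), not 20.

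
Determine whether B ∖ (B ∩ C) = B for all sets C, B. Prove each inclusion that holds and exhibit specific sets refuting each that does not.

Only the forward inclusion holds.

(⊆) Let x ∈ B ∖ (B ∩ C). Then x ∈ B and x ∉ C, from which x ∈ B.

(⊇) This inclusion fails. Take C = {1}, B = {1}; then 1 ∈ B but 1 ∉ B ∖ (B ∩ C).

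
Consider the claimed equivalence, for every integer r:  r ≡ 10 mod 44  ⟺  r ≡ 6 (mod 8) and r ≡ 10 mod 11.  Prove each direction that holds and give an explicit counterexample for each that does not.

(⇒) fails; (⇐) holds.

(⇒) This fails: r = 10 gives 10 ≡ 10 (mod 44) but 10 ≡ 2 (mod 8), so the conjunction on the right does not hold.

(⇐) Conversely, if r ≡ 6 (mod 8) and r ≡ 10 (mod 11), then by the Chinese remainder theorem r ≡ 54 (mod 88). Since 54 ≡ 10 (mod 44) and 44 ∣ 88, we get r ≡ 10 (mod 44).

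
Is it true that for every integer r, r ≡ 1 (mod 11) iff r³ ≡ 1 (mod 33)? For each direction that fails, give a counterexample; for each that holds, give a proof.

The forward direction fails; the converse holds.

Forward direction. This fails: take r = 12. Then 12 ≡ 1 (mod 11), but 12³ = 1728 ≡ 12 (mod 33), not 1.

Converse. The residues r modulo 33 with r³ ≡ 1 (mod 33) are exactly {1}, and each is ≡ 1 (mod 11).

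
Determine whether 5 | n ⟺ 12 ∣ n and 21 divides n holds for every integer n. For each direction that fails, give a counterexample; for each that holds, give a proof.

Neither direction holds.

Forward direction. This fails: take n = 5. Certainly 5 ∣ 5, but 12 ∤ 5.

Converse. This fails: take n = 84. Both 12 ∣ 84 and 21 ∣ 84, yet 84 is not a multiple of 5 (since 84 = 16·5 + 4), so 5 ∤ 84.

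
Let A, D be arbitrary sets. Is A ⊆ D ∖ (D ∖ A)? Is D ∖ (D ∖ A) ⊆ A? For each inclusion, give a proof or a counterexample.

Forward inclusion. This inclusion fails. Take A = {1}, D = ∅; then 1 ∈ A but 1 ∉ D ∖ (D ∖ A).

Reverse inclusion. Let x ∈ D ∖ (D ∖ A). Then x ∈ A ∩ D, from which x ∈ A.

Only the reverse inclusion holds.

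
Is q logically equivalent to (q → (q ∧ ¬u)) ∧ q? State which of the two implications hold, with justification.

(⟹) This fails. Under u = T, q = T, the left side is true but the right side is false.

(⟸) Assume the antecedent. If u is true, the antecedent cannot hold. If u is false, the antecedent forces (u = F, q = T), and q holds there. Either way q holds.

Only the reverse direction holds.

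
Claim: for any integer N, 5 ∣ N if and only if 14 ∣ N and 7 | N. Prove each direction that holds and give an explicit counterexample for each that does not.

Both directions fail.

(⇒) This fails: take N = 5. Certainly 5 ∣ 5, but 14 ∤ 5.

(⇐) This fails: take N = 14. Both 14 ∣ 14 and 7 ∣ 14, yet 14 is not a multiple of 5 (since 14 = 2·5 + 4), so 5 ∤ 14.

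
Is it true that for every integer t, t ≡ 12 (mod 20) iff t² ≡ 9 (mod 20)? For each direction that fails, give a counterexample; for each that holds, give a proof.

Forward direction. This fails: take t = 12. Then 12 ≡ 12 (mod 20), but 12² = 144 ≡ 4 (mod 20), not 9.

Converse. This fails: take t = 3. Then 3² = 9 ≡ 9 (mod 20), yet 3 ≡ 3 (mod 20), not 12.

Neither implication holds.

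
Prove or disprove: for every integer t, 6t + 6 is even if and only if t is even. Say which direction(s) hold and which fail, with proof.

(⟹) This fails: take t = 7. Then 6t + 6 = 48, which is even, yet t = 7 is odd, not even.

(⟸) Suppose t is even. Since 6 is even, 6t is even for every t, so 6t + 6 has the same parity as 6, which is even. Hence 6t + 6 is even.

Not equivalent: only (⇐) holds.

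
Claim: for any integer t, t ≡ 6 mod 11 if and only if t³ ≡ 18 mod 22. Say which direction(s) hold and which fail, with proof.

Forward direction. This fails: take t = 17. Then 17 ≡ 6 (mod 11), but 17³ = 4913 ≡ 7 (mod 22), not 18.

Converse. The residues r modulo 22 with r³ ≡ 18 (mod 22) are exactly {6}, and each is ≡ 6 (mod 11).

The forward direction fails; the converse holds.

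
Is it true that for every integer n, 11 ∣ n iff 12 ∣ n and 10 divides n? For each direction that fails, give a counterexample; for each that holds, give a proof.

(→) This fails: take n = 11. Certainly 11 ∣ 11, but 12 ∤ 11.

(←) This fails: take n = 60. Both 12 ∣ 60 and 10 ∣ 60, yet 60 is not a multiple of 11 (since 60 = 5·11 + 5), so 11 ∤ 60.

Neither direction holds.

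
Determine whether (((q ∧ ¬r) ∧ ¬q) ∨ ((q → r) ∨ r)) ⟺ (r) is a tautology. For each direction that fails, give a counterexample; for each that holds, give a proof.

(⇐) Assume the antecedent. If q is true, the antecedent forces (q = T, r = T), and the consequent holds there. If q is false, the consequent reduces to true regardless of the other variables. Either way the consequent holds.

(⇒) This fails. Under q = F, r = F, the left side is true but the right side is false.

The forward direction fails; the converse holds.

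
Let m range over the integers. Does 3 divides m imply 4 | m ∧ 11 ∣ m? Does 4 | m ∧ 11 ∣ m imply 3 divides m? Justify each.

(⇒) fails and (⇐) fails.

(⟹) This fails: take m = 3. Certainly 3 ∣ 3, but 4 ∤ 3.

(⟸) This fails: take m = 44. Both 4 ∣ 44 and 11 ∣ 44, yet 44 is not a multiple of 3 (since 44 = 14·3 + 2), so 3 ∤ 44.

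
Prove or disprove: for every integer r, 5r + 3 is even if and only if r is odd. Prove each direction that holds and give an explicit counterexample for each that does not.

(→) Suppose 5r + 3 is even. Since 5 is odd, 5r and r have the same parity, so 5r + 3 ≡ r + 3 (mod 2). As 3 is odd, 5r + 3 is even exactly when r is odd. Thus r is odd.

(←) Conversely, suppose r is odd; write r = 2j + 1. Then 5r + 3 = 5·(2j + 1) + 3 = 2·5j + 8, which is even.

Equivalent; both directions hold.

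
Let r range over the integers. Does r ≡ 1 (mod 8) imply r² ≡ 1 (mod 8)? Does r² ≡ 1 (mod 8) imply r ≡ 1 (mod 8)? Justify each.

Not equivalent: only (⇒) holds.

Converse. This fails: take r = 3. Then 3² = 9 ≡ 1 (mod 8), yet 3 ≡ 3 (mod 8), not 1.

Forward direction. Suppose r ≡ 1 (mod 8). Write r = 8j + 1. Then (8j + 1)² = 64j² + 16j + 1 = 8(8j² + 2j) + 1, so r² ≡ 1 (mod 8).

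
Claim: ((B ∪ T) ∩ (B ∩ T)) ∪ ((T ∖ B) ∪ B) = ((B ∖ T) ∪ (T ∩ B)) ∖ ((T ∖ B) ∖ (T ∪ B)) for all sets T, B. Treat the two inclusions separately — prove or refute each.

Only the reverse inclusion holds.

Forward inclusion. This inclusion fails. Take T = {1}, B = ∅; then 1 ∈ ((B ∪ T) ∩ (B ∩ T)) ∪ ((T ∖ B) ∪ B) but 1 ∉ ((B ∖ T) ∪ (T ∩ B)) ∖ ((T ∖ B) ∖ (T ∪ B)).

Reverse inclusion. Let x ∈ ((B ∖ T) ∪ (T ∩ B)) ∖ ((T ∖ B) ∖ (T ∪ B)). Then either x ∈ B and x ∉ T; or x ∈ T ∩ B. In each case x ∈ ((B ∪ T) ∩ (B ∩ T)) ∪ ((T ∖ B) ∪ B), so ((B ∖ T) ∪ (T ∩ B)) ∖ ((T ∖ B) ∖ (T ∪ B)) ⊆ ((B ∪ T) ∩ (B ∩ T)) ∪ ((T ∖ B) ∪ B).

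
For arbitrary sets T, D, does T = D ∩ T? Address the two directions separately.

Forward inclusion. This inclusion fails. Take T = {1}, D = ∅; then 1 ∈ T but 1 ∉ D ∩ T.

Reverse inclusion. Let x ∈ D ∩ T. Then x ∈ T ∩ D, from which x ∈ T.

The sets are not equal: only the reverse inclusion holds.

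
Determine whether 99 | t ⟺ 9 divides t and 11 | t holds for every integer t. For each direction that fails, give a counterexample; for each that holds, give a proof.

(⟹) If 99 ∣ t, write t = 99q. Since 99 = 11·9, t = 9·(11q), so 9 ∣ t; and since 99 = 9·11, t = 11·(9q), so 11 ∣ t.

(⟸) Suppose 9 ∣ t and 11 ∣ t. Any common multiple of 9 and 11 is a multiple of their lcm; here gcd(9, 11) = 1, so lcm(9, 11) = 9·11 = 99, so 99 ∣ t.

The biconditional holds.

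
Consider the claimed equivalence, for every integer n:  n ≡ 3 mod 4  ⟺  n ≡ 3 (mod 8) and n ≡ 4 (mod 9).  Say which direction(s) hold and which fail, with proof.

(←) If n ≡ 3 (mod 8) and n ≡ 4 (mod 9), then by the Chinese remainder theorem n ≡ 67 (mod 72). Since 67 ≡ 3 (mod 4) and 4 ∣ 72, we get n ≡ 3 (mod 4).

(→) This fails: n = 3 gives 3 ≡ 3 (mod 4) but 3 ≡ 3 (mod 9), so the conjunction on the right does not hold.

Only the converse holds.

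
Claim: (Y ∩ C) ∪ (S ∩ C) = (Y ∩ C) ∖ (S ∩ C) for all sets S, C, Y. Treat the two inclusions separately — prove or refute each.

(⊆) This inclusion fails. Take S = {1}, C = {1}, Y = ∅; then 1 ∈ (Y ∩ C) ∪ (S ∩ C) but 1 ∉ (Y ∩ C) ∖ (S ∩ C).

(⊇) Let x ∈ (Y ∩ C) ∖ (S ∩ C). Then x ∈ C ∩ Y and x ∉ S, from which x ∈ (Y ∩ C) ∪ (S ∩ C).

The sets are not equal: only the reverse inclusion holds.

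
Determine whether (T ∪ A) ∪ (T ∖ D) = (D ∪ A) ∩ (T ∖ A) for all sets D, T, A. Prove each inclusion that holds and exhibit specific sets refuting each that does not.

(⊆) This inclusion fails. Take D = ∅, T = {1}, A = ∅; then 1 ∈ (T ∪ A) ∪ (T ∖ D) but 1 ∉ (D ∪ A) ∩ (T ∖ A).

(⊇) Let x ∈ (D ∪ A) ∩ (T ∖ A). Then x ∈ D ∩ T and x ∉ A, from which x ∈ (T ∪ A) ∪ (T ∖ D).

Only the reverse inclusion holds.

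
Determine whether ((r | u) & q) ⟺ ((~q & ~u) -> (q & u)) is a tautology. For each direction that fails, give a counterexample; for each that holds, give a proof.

Only the forward direction holds.

[⇒] Assume the antecedent. If r is true, the antecedent forces (r = T, u = F, q = T) or (r = T, u = T, q = T), and (~q & ~u) -> (q & u) holds there. If r is false, the antecedent forces (r = F, u = T, q = T), and (~q & ~u) -> (q & u) holds there. Either way (~q & ~u) -> (q & u) holds.

[⇐] This fails. Under r = F, u = T, q = F, the left side is false but the right side is true.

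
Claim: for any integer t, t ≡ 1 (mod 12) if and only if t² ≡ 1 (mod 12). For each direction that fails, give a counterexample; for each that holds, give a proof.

Only the forward direction holds.

Forward direction. Suppose t ≡ 1 (mod 12). Write t = 12j + 1. Then (12j + 1)² = 144j² + 24j + 1 = 12(12j² + 2j) + 1, so t² ≡ 1 (mod 12).

Converse. This fails: take t = 5. Then 5² = 25 ≡ 1 (mod 12), yet 5 ≡ 5 (mod 12), not 1.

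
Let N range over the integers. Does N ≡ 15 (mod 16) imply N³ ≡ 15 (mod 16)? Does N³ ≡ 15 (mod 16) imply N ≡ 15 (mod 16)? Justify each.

Both directions hold.

Forward direction. Suppose N ≡ 15 (mod 16). Write N = 16j + 15. Then (16j + 15)³ = 4096j³ + 11520j² + 10800j + 3375 = 16(256j³ + 720j² + 675j + 210) + 15, so N³ ≡ 15 (mod 16).

Converse. Suppose N³ ≡ 15 (mod 16). The only residue r in {0, …, 15} with r³ ≡ 15 (mod 16) is r = 15, so N ≡ 15 (mod 16).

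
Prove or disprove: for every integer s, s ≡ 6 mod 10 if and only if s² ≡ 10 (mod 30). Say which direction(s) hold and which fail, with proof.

Neither direction holds.

[⇒] This fails: take s = 6. Then 6 ≡ 6 (mod 10), but 6² = 36 ≡ 6 (mod 30), not 10.

[⇐] This fails: take s = 10. Then 10² = 100 ≡ 10 (mod 30), yet 10 ≡ 0 (mod 10), not 6.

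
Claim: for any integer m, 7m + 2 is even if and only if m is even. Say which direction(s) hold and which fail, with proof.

(⇐) Suppose m is even; write m = 2j. Then 7m + 2 = 7·(2j) + 2 = 2·7j + 2, which is even.

(⇒) Suppose 7m + 2 is even. Since 7 is odd, 7m and m have the same parity, so 7m + 2 ≡ m + 2 (mod 2). As 2 is even, 7m + 2 is even exactly when m is even. Thus m is even.

Equivalent; both directions hold.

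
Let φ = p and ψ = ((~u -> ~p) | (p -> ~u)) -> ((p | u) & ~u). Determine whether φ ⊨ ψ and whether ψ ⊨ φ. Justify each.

Converse. Assume the antecedent. If u is true, the antecedent cannot hold. If u is false, the antecedent forces (u = F, p = T), and p holds there. Either way p holds.

Forward direction. This fails. Under u = T, p = T, the left side is true but the right side is false.

(⇒) fails; (⇐) holds.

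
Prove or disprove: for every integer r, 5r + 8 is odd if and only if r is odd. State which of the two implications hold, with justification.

Converse. Suppose r is odd; write r = 2j + 1. Then 5r + 8 = 5·(2j + 1) + 8 = 2·5j + 13, which is odd.

Forward direction. Suppose 5r + 8 is odd. Since 5 is odd, 5r and r have the same parity, so 5r + 8 ≡ r + 8 (mod 2). As 8 is even, 5r + 8 is odd exactly when r is odd. Thus r is odd.

Both directions hold.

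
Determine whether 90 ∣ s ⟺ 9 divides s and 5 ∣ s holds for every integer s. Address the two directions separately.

Forward direction. If 90 ∣ s, write s = 90q. Since 90 = 10·9, s = 9·(10q), so 9 ∣ s; and since 90 = 18·5, s = 5·(18q), so 5 ∣ s.

Converse. This fails: take s = 45. Both 9 ∣ 45 and 5 ∣ 45, yet 45 is not a multiple of 90 (since 45 = 0·90 + 45), so 90 ∤ 45.

Only the forward implication holds.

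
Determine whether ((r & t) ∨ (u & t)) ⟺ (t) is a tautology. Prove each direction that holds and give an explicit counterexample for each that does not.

(⇐) This fails. Under r = F, u = F, t = T, the left side is false but the right side is true.

(⇒) Assume the antecedent. If r is true, the antecedent forces (r = T, u = F, t = T) or (r = T, u = T, t = T), and t holds there. If r is false, the antecedent forces (r = F, u = T, t = T), and t holds there. Either way t holds.

(⇒) holds; (⇐) fails.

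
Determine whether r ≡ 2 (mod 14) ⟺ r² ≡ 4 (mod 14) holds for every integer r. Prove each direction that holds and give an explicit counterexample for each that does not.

(⟹) Suppose r ≡ 2 (mod 14). Write r = 14j + 2. Then (14j + 2)² = 196j² + 56j + 4 = 14(14j² + 4j) + 4, so r² ≡ 4 (mod 14).

(⟸) This fails: take r = 12. Then 12² = 144 ≡ 4 (mod 14), yet 12 ≡ 12 (mod 14), not 2.

The forward direction holds; the converse fails.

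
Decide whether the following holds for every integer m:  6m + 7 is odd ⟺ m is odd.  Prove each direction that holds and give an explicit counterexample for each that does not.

The forward direction fails; the converse holds.

(←) Suppose m is odd. Since 6 is even, 6m is even for every m, so 6m + 7 has the same parity as 7, which is odd. Hence 6m + 7 is odd.

(→) This fails: take m = 6. Then 6m + 7 = 43, which is odd, yet m = 6 is even, not odd.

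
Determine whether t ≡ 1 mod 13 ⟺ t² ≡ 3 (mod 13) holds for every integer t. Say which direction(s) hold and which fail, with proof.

Both directions fail.

[⇒] This fails: take t = 1. Then 1 ≡ 1 (mod 13), but 1² = 1 ≡ 1 (mod 13), not 3.

[⇐] This fails: take t = 4. Then 4² = 16 ≡ 3 (mod 13), yet 4 ≡ 4 (mod 13), not 1.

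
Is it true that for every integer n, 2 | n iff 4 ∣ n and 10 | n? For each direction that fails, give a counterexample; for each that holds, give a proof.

(→) This fails: take n = 2. Certainly 2 ∣ 2, but 4 ∤ 2.

(←) Suppose 4 ∣ n and 10 ∣ n. Any common multiple of 4 and 10 is a multiple of their lcm; here lcm(4, 10) = 4·10/gcd(4, 10) = 40/2 = 20, so 20 ∣ n. Since 2 ∣ 20, it follows that 2 ∣ n.

Only the reverse direction holds.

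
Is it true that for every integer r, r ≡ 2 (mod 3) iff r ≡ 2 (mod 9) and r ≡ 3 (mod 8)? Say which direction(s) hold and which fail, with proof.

Forward direction. This fails: r = 2 gives 2 ≡ 2 (mod 3) but 2 ≡ 2 (mod 8), so the conjunction on the right does not hold.

Converse. If r ≡ 2 (mod 9) and r ≡ 3 (mod 8), then by the Chinese remainder theorem r ≡ 11 (mod 72). Since 11 ≡ 2 (mod 3) and 3 ∣ 72, we get r ≡ 2 (mod 3).

Only the converse holds.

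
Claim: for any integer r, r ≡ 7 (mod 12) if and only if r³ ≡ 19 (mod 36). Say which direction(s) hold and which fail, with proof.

Forward direction. Suppose r ≡ 7 (mod 12). Working modulo 36, r ∈ {7, 19, 31}; for each such r, r³ ≡ 19 (mod 36).

Converse. The residues r modulo 36 with r³ ≡ 19 (mod 36) are exactly {7, 19, 31}, and each is ≡ 7 (mod 12).

Both directions hold.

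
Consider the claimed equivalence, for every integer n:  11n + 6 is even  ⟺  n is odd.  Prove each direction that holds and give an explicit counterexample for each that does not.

(⇒) fails and (⇐) fails.

(⟹) This fails: n = 2 gives 11n + 6 = 28, which is even, but 2 is even, not odd.

(⟸) This also fails: n = 5 is odd, but 11n + 6 = 61 is odd, not even.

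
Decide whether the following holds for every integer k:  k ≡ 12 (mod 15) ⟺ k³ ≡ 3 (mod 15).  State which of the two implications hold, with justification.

Both directions hold.

Forward direction. Suppose k ≡ 12 (mod 15). Write k = 15j + 12. Then (15j + 12)³ = 3375j³ + 8100j² + 6480j + 1728 = 15(225j³ + 540j² + 432j + 115) + 3, so k³ ≡ 3 (mod 15).

Converse. Suppose k³ ≡ 3 (mod 15). The only residue r in {0, …, 14} with r³ ≡ 3 (mod 15) is r = 12, so k ≡ 12 (mod 15).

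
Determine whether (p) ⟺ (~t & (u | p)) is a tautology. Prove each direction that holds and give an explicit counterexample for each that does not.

(→) This fails. Under p = T, t = T, u = F, the left side is true but the right side is false.

(←) This fails. Under p = F, t = F, u = T, the left side is false but the right side is true.

Neither implication holds.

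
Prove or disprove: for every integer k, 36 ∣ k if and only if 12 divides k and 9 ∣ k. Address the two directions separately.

(→) If 36 ∣ k, write k = 36q. Since 36 = 3·12, k = 12·(3q), so 12 ∣ k; and since 36 = 4·9, k = 9·(4q), so 9 ∣ k.

(←) Suppose 12 ∣ k and 9 ∣ k. Any common multiple of 12 and 9 is a multiple of their lcm; here lcm(12, 9) = 12·9/gcd(12, 9) = 108/3 = 36, so 36 ∣ k.

Both implications hold.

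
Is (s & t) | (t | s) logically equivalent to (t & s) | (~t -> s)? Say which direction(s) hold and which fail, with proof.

Both implications hold.

(⟹) Assume the antecedent. If t is true, (t & s) | (~t -> s) reduces to true regardless of the other variables. If t is false, the antecedent forces (t = F, s = T), and (t & s) | (~t -> s) holds there. Either way (t & s) | (~t -> s) holds.

(⟸) Assume the antecedent. If t is true, (s & t) | (t | s) reduces to true regardless of the other variables. If t is false, the antecedent forces (t = F, s = T), and (s & t) | (t | s) holds there. Either way (s & t) | (t | s) holds.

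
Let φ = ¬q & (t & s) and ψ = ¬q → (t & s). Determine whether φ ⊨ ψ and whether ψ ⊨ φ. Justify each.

(⇒) holds; (⇐) fails.

(⟸) This fails. Under s = F, q = T, t = F, the left side is false but the right side is true.

(⟹) Assume the antecedent. If s is true, the antecedent forces (s = T, q = F, t = T), and ¬q → (t & s) holds there. If s is false, the antecedent cannot hold. Either way ¬q → (t & s) holds.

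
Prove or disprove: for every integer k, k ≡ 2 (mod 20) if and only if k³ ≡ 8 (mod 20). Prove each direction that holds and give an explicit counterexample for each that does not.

(⇐) This fails: take k = 12. Then 12³ = 1728 ≡ 8 (mod 20), yet 12 ≡ 12 (mod 20), not 2.

(⇒) Suppose k ≡ 2 (mod 20). Write k = 20j + 2. Then (20j + 2)³ = 8000j³ + 2400j² + 240j + 8 = 20(400j³ + 120j² + 12j) + 8, so k³ ≡ 8 (mod 20).

Only the forward direction holds.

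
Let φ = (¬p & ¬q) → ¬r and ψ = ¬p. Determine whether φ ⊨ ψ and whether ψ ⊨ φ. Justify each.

Neither direction holds.

Forward direction. This fails. Under p = T, r = F, q = F, the left side is true but the right side is false.

Converse. This fails. Under p = F, r = T, q = F, the left side is false but the right side is true.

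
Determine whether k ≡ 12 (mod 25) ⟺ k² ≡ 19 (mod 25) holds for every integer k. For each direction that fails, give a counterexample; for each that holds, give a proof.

[⇐] This fails: take k = 13. Then 13² = 169 ≡ 19 (mod 25), yet 13 ≡ 13 (mod 25), not 12.

[⇒] Suppose k ≡ 12 (mod 25). Write k = 25j + 12. Then (25j + 12)² = 625j² + 600j + 144 = 25(25j² + 24j + 5) + 19, so k² ≡ 19 (mod 25).

Only the forward implication holds.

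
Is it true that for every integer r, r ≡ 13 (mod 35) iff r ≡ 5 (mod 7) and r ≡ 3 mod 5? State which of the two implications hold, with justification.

(⇒) This fails: r = 13 gives 13 ≡ 13 (mod 35) but 13 ≡ 6 (mod 7), so the conjunction on the right does not hold.

(⇐) This fails: r = 33 satisfies both congruences on the right (33 ≡ 5 mod 7 and 33 ≡ 3 mod 5) yet 33 ≡ 33 (mod 35), not 13.

Both directions fail.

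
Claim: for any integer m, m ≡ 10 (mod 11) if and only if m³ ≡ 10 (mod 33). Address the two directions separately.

Not equivalent: only (⇐) holds.

[⇒] This fails: take m = 21. Then 21 ≡ 10 (mod 11), but 21³ = 9261 ≡ 21 (mod 33), not 10.

[⇐] Conversely, the residues r modulo 33 with r³ ≡ 10 (mod 33) are exactly {10}, and each is ≡ 10 (mod 11).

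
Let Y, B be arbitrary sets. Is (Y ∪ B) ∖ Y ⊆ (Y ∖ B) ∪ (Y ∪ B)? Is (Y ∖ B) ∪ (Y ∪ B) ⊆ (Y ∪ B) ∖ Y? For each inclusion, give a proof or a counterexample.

(⊆) holds; (⊇) fails.

(⟹) Let x ∈ (Y ∪ B) ∖ Y. Then x ∈ B and x ∉ Y, from which x ∈ (Y ∖ B) ∪ (Y ∪ B).

(⟸) This inclusion fails. Take Y = {1}, B = ∅; then 1 ∈ (Y ∖ B) ∪ (Y ∪ B) but 1 ∉ (Y ∪ B) ∖ Y.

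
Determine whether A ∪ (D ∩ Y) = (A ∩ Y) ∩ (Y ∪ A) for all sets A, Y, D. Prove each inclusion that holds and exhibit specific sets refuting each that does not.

(⟹) This inclusion fails. Take A = {1}, Y = ∅, D = ∅; then 1 ∈ A ∪ (D ∩ Y) but 1 ∉ (A ∩ Y) ∩ (Y ∪ A).

(⟸) Let x ∈ (A ∩ Y) ∩ (Y ∪ A). Then either x ∈ A ∩ Y and x ∉ D; or x ∈ A ∩ Y ∩ D. In each case x ∈ A ∪ (D ∩ Y), so (A ∩ Y) ∩ (Y ∪ A) ⊆ A ∪ (D ∩ Y).

The sets are not equal: only the reverse inclusion holds.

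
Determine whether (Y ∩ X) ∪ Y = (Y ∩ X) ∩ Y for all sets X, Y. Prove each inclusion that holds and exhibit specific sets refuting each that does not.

(⟸) Let x ∈ (Y ∩ X) ∩ Y. Then x ∈ X ∩ Y, from which x ∈ (Y ∩ X) ∪ Y.

(⟹) This inclusion fails. Take X = ∅, Y = {1}; then 1 ∈ (Y ∩ X) ∪ Y but 1 ∉ (Y ∩ X) ∩ Y.

The sets are not equal: only the reverse inclusion holds.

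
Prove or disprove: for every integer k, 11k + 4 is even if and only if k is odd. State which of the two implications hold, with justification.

(⟹) This fails: k = 6 gives 11k + 4 = 70, which is even, but 6 is even, not odd.

(⟸) This also fails: k = 1 is odd, but 11k + 4 = 15 is odd, not even.

Neither direction holds.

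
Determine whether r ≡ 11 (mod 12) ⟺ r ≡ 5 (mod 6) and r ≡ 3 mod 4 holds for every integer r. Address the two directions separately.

Both directions hold; the statement is true.

(⇒) Suppose r ≡ 11 (mod 12); write r = 12j + 11. Since 6 ∣ 12, reducing mod 6 gives r ≡ 11 ≡ 5 (mod 6); since 4 ∣ 12, reducing mod 4 gives r ≡ 11 ≡ 3 (mod 4).

(⇐) Conversely, if r ≡ 5 (mod 6) and r ≡ 3 (mod 4), then by the Chinese remainder theorem r ≡ 11 (mod 12). This is exactly r ≡ 11 (mod 12).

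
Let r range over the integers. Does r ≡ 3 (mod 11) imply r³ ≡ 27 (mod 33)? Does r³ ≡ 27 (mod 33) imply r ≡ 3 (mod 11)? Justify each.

(←) The residues r modulo 33 with r³ ≡ 27 (mod 33) are exactly {3}, and each is ≡ 3 (mod 11).

(→) This fails: take r = 14. Then 14 ≡ 3 (mod 11), but 14³ = 2744 ≡ 5 (mod 33), not 27.

The forward direction fails; the converse holds.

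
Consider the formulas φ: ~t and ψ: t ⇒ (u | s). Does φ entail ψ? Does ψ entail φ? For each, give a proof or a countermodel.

Only the forward implication holds.

Forward direction. Assume the antecedent. If t is true, the antecedent cannot hold. If t is false, t ⇒ (u | s) reduces to true regardless of the other variables. Either way t ⇒ (u | s) holds.

Converse. This fails. Under t = T, u = T, s = F, the left side is false but the right side is true.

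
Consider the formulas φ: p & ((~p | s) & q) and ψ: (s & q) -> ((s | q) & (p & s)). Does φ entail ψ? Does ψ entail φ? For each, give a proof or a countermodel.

The forward direction holds; the converse fails.

(⇒) Assume the antecedent. If p is true, (s & q) -> ((s | q) & (p & s)) reduces to true regardless of the other variables. If p is false, the antecedent cannot hold. Either way (s & q) -> ((s | q) & (p & s)) holds.

(⇐) This fails. Under p = F, q = F, s = F, the left side is false but the right side is true.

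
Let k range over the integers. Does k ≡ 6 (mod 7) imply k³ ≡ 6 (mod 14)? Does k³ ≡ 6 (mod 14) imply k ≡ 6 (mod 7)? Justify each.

(→) This fails: take k = 13. Then 13 ≡ 6 (mod 7), but 13³ = 2197 ≡ 13 (mod 14), not 6.

(←) This fails: take k = 10. Then 10³ = 1000 ≡ 6 (mod 14), yet 10 ≡ 3 (mod 7), not 6.

Neither implication holds.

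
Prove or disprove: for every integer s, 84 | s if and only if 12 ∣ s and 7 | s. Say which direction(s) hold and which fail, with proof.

Equivalent; both directions hold.

[⇐] Suppose 12 ∣ s and 7 ∣ s. Any common multiple of 12 and 7 is a multiple of their lcm; here gcd(12, 7) = 1, so lcm(12, 7) = 12·7 = 84, so 84 ∣ s.

[⇒] If 84 ∣ s, write s = 84q. Since 84 = 7·12, s = 12·(7q), so 12 ∣ s; and since 84 = 12·7, s = 7·(12q), so 7 ∣ s.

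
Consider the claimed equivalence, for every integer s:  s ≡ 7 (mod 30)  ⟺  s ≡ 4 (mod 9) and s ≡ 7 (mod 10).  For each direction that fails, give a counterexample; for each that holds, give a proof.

(⇒) This fails: s = 37 gives 37 ≡ 7 (mod 30) but 37 ≡ 1 (mod 9), so the conjunction on the right does not hold.

(⇐) Conversely, if s ≡ 4 (mod 9) and s ≡ 7 (mod 10), then by the Chinese remainder theorem s ≡ 67 (mod 90). Since 67 ≡ 7 (mod 30) and 30 ∣ 90, we get s ≡ 7 (mod 30).

Only the converse holds.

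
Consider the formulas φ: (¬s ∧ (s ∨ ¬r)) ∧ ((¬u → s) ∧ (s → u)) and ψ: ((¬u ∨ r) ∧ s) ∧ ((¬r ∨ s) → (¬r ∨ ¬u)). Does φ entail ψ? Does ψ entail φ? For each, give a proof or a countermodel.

Both directions fail.

Forward direction. This fails. Under s = F, r = F, u = T, the left side is true but the right side is false.

Converse. This fails. Under s = T, r = F, u = F, the left side is false but the right side is true.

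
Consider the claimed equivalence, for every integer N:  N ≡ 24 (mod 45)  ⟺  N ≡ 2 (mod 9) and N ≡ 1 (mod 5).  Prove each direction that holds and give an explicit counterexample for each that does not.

(⟹) This fails: N = 24 gives 24 ≡ 24 (mod 45) but 24 ≡ 6 (mod 9), so the conjunction on the right does not hold.

(⟸) This fails: N = 11 satisfies both congruences on the right (11 ≡ 2 mod 9 and 11 ≡ 1 mod 5) yet 11 ≡ 11 (mod 45), not 24.

Neither implication holds.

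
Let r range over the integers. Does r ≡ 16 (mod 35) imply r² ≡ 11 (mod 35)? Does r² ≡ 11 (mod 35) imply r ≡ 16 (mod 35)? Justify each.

(→) Suppose r ≡ 16 (mod 35). Write r = 35j + 16. Then (35j + 16)² = 1225j² + 1120j + 256 = 35(35j² + 32j + 7) + 11, so r² ≡ 11 (mod 35).

(←) This fails: take r = 9. Then 9² = 81 ≡ 11 (mod 35), yet 9 ≡ 9 (mod 35), not 16.

(⇒) holds; (⇐) fails.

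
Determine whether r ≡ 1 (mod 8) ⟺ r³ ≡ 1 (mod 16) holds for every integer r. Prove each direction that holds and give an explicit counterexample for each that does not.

Only the converse holds.

(⇒) This fails: take r = 9. Then 9 ≡ 1 (mod 8), but 9³ = 729 ≡ 9 (mod 16), not 1.

(⇐) Conversely, the residues r modulo 16 with r³ ≡ 1 (mod 16) are exactly {1}, and each is ≡ 1 (mod 8).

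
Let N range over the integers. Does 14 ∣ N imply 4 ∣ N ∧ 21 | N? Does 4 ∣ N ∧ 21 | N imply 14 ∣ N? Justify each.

Not equivalent: only (⇐) holds.

[⇒] This fails: take N = 14. Certainly 14 ∣ 14, but 4 ∤ 14.

[⇐] Suppose 4 ∣ N and 21 ∣ N. Any common multiple of 4 and 21 is a multiple of their lcm; here gcd(4, 21) = 1, so lcm(4, 21) = 4·21 = 84, so 84 ∣ N. Since 14 ∣ 84, it follows that 14 ∣ N.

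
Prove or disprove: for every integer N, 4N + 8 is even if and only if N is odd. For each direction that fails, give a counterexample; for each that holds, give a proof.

The forward direction fails; the converse holds.

Forward direction. This fails: take N = 2. Then 4N + 8 = 16, which is even, yet N = 2 is even, not odd.

Converse. Suppose N is odd. Since 4 is even, 4N is even for every N, so 4N + 8 has the same parity as 8, which is even. Hence 4N + 8 is even.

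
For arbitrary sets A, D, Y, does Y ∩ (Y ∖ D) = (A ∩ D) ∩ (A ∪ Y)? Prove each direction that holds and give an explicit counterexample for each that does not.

Both inclusions fail.

(⟹) This inclusion fails. Take A = ∅, D = ∅, Y = {1}; then 1 ∈ Y ∩ (Y ∖ D) but 1 ∉ (A ∩ D) ∩ (A ∪ Y).

(⟸) This inclusion fails. Take A = {1}, D = {1}, Y = ∅; then 1 ∈ (A ∩ D) ∩ (A ∪ Y) but 1 ∉ Y ∩ (Y ∖ D).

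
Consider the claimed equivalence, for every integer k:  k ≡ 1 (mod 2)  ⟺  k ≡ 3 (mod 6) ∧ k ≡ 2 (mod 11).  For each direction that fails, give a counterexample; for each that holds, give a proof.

Only the converse holds.

(⟹) This fails: k = 1 gives 1 ≡ 1 (mod 2) but 1 ≡ 1 (mod 6), so the conjunction on the right does not hold.

(⟸) Conversely, if k ≡ 3 (mod 6) and k ≡ 2 (mod 11), then by the Chinese remainder theorem k ≡ 57 (mod 66). Since 57 ≡ 1 (mod 2) and 2 ∣ 66, we get k ≡ 1 (mod 2).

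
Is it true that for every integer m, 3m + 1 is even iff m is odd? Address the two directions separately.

Both implications hold.

(⟹) Suppose 3m + 1 is even. Since 3 is odd, 3m and m have the same parity, so 3m + 1 ≡ m + 1 (mod 2). As 1 is odd, 3m + 1 is even exactly when m is odd. Thus m is odd.

(⟸) Conversely, suppose m is odd; write m = 2j + 1. Then 3m + 1 = 3·(2j + 1) + 1 = 2·3j + 4, which is even.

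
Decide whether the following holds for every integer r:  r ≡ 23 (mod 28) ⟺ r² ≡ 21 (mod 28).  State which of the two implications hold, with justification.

Neither implication holds.

(⟹) This fails: take r = 23. Then 23 ≡ 23 (mod 28), but 23² = 529 ≡ 25 (mod 28), not 21.

(⟸) This fails: take r = 7. Then 7² = 49 ≡ 21 (mod 28), yet 7 ≡ 7 (mod 28), not 23.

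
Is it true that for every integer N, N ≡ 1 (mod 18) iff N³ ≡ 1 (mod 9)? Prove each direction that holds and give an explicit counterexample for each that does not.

(⇒) Suppose N ≡ 1 (mod 18). Then N³ ≡ 1³ = 1 (mod 18), and since 9 ∣ 18, also N³ ≡ 1 (mod 9).

(⇐) This fails: take N = 4. Then 4³ = 64 ≡ 1 (mod 9), yet 4 ≡ 4 (mod 18), not 1.

The forward direction holds; the converse fails.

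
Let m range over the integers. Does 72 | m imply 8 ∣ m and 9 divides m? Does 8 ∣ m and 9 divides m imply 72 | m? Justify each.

Equivalent; both directions hold.

[⇒] If 72 ∣ m, write m = 72q. Since 72 = 9·8, m = 8·(9q), so 8 ∣ m; and since 72 = 8·9, m = 9·(8q), so 9 ∣ m.

[⇐] Suppose 8 ∣ m and 9 ∣ m. Any common multiple of 8 and 9 is a multiple of their lcm; here gcd(8, 9) = 1, so lcm(8, 9) = 8·9 = 72, so 72 ∣ m.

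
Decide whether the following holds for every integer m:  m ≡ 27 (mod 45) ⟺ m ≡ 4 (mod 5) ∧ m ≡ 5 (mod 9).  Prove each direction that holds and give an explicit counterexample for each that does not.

(→) This fails: m = 27 gives 27 ≡ 27 (mod 45) but 27 ≡ 2 (mod 5), so the conjunction on the right does not hold.

(←) This fails: m = 14 satisfies both congruences on the right (14 ≡ 4 mod 5 and 14 ≡ 5 mod 9) yet 14 ≡ 14 (mod 45), not 27.

Both directions fail.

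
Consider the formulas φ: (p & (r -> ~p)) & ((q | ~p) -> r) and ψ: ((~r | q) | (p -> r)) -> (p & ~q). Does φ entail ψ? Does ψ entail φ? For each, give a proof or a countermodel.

Not equivalent: only (⇒) holds.

Forward direction. Assume the antecedent. If r is true, the antecedent cannot hold. If r is false, the antecedent forces (r = F, p = T, q = F), and the consequent holds there. Either way the consequent holds.

Converse. This fails. Under r = T, p = T, q = F, the left side is false but the right side is true.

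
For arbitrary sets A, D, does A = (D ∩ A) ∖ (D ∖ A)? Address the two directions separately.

(⊇) Let x ∈ (D ∩ A) ∖ (D ∖ A). Then x ∈ A ∩ D, from which x ∈ A.

(⊆) This inclusion fails. Take A = {1}, D = ∅; then 1 ∈ A but 1 ∉ (D ∩ A) ∖ (D ∖ A).

Only the reverse inclusion holds.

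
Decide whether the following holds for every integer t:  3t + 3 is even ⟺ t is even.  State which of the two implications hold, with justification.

Both directions fail.

(→) This fails: t = 7 gives 3t + 3 = 24, which is even, but 7 is odd, not even.

(←) This also fails: t = 4 is even, but 3t + 3 = 15 is odd, not even.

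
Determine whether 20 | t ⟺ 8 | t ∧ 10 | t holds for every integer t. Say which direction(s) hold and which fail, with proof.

[⇐] Suppose 8 ∣ t and 10 ∣ t. Any common multiple of 8 and 10 is a multiple of their lcm; here lcm(8, 10) = 8·10/gcd(8, 10) = 80/2 = 40, so 40 ∣ t. Since 20 ∣ 40, it follows that 20 ∣ t.

[⇒] This fails: take t = 20. Certainly 20 ∣ 20, but 8 ∤ 20.

Not equivalent: only (⇐) holds.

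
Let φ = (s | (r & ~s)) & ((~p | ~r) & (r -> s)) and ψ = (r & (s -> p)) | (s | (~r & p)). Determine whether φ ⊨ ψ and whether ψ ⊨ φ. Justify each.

The forward direction holds; the converse fails.

(→) Assume the antecedent. If p is true, the consequent reduces to true regardless of the other variables. If p is false, the antecedent forces (p = F, s = T, r = F) or (p = F, s = T, r = T), and the consequent holds there. Either way the consequent holds.

(←) This fails. Under p = T, s = F, r = F, the left side is false but the right side is true.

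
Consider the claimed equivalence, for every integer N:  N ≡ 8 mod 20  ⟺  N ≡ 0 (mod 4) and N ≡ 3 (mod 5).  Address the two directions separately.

Both directions hold.

[⇐] If N ≡ 0 (mod 4) and N ≡ 3 (mod 5), then by the Chinese remainder theorem N ≡ 8 (mod 20). This is exactly N ≡ 8 (mod 20).

[⇒] Suppose N ≡ 8 (mod 20); write N = 20j + 8. Since 4 ∣ 20, reducing mod 4 gives N ≡ 8 ≡ 0 (mod 4); since 5 ∣ 20, reducing mod 5 gives N ≡ 8 ≡ 3 (mod 5).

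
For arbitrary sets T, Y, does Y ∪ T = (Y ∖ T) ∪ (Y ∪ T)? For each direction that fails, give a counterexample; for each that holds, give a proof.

Both inclusions hold; the sets are equal.

Forward inclusion. Let x ∈ Y ∪ T. Then either x ∈ T and x ∉ Y; or x ∈ Y and x ∉ T; or x ∈ T ∩ Y. In each case x ∈ (Y ∖ T) ∪ (Y ∪ T), so Y ∪ T ⊆ (Y ∖ T) ∪ (Y ∪ T).

Reverse inclusion. Let x ∈ (Y ∖ T) ∪ (Y ∪ T). Then either x ∈ T and x ∉ Y; or x ∈ Y and x ∉ T; or x ∈ T ∩ Y. In each case x ∈ Y ∪ T, so (Y ∖ T) ∪ (Y ∪ T) ⊆ Y ∪ T.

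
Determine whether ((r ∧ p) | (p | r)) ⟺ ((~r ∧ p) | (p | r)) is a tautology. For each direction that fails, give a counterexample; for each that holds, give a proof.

Both directions hold.

[⇒] Assume the antecedent. If p is true, (~r ∧ p) | (p | r) reduces to true regardless of the other variables. If p is false, the antecedent forces (p = F, r = T), and (~r ∧ p) | (p | r) holds there. Either way (~r ∧ p) | (p | r) holds.

[⇐] Assume the antecedent. If p is true, (r ∧ p) | (p | r) reduces to true regardless of the other variables. If p is false, the antecedent forces (p = F, r = T), and (r ∧ p) | (p | r) holds there. Either way (r ∧ p) | (p | r) holds.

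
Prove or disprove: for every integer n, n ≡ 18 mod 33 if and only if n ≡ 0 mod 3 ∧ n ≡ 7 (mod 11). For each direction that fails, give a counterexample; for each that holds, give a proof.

Both directions hold; the statement is true.

(⇐) If n ≡ 0 (mod 3) and n ≡ 7 (mod 11), then by the Chinese remainder theorem n ≡ 18 (mod 33). This is exactly n ≡ 18 (mod 33).

(⇒) Suppose n ≡ 18 (mod 33); write n = 33j + 18. Since 3 ∣ 33, reducing mod 3 gives n ≡ 18 ≡ 0 (mod 3); since 11 ∣ 33, reducing mod 11 gives n ≡ 18 ≡ 7 (mod 11).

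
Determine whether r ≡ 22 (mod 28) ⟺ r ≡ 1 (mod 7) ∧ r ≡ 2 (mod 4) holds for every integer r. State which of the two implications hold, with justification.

Both directions hold.

Forward direction. Suppose r ≡ 22 (mod 28); write r = 28j + 22. Since 7 ∣ 28, reducing mod 7 gives r ≡ 22 ≡ 1 (mod 7); since 4 ∣ 28, reducing mod 4 gives r ≡ 22 ≡ 2 (mod 4).

Converse. If r ≡ 1 (mod 7) and r ≡ 2 (mod 4), then by the Chinese remainder theorem r ≡ 22 (mod 28). This is exactly r ≡ 22 (mod 28).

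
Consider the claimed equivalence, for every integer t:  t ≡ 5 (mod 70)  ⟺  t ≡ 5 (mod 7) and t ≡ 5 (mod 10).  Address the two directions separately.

[⇐] If t ≡ 5 (mod 7) and t ≡ 5 (mod 10), then by the Chinese remainder theorem t ≡ 5 (mod 70). This is exactly t ≡ 5 (mod 70).

[⇒] Suppose t ≡ 5 (mod 70); write t = 70j + 5. Since 7 ∣ 70, reducing mod 7 gives t ≡ 5 (mod 7); since 10 ∣ 70, reducing mod 10 gives t ≡ 5 (mod 10).

Both directions hold.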